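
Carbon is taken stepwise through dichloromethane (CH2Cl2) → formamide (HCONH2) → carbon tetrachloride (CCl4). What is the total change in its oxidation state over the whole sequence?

+4

Carbon oxidation states along the series — dichloromethane: 0, formamide: +2, carbon tetrachloride: +4.
Net change = +4 − (0) = +4.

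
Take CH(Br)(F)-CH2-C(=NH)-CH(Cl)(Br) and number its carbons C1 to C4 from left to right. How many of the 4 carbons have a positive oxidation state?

3

Tallying each carbon's bonds:
C1: 1C, 1H, 1F, 1Br → 0 − 1 + 1 + 1 = +1
C2: 2C, 2H → 0 − 2 = -2
C3: 2C, 2N → 0 + 2 = +2
C4: 1C, 1H, 1Cl, 1Br → 0 − 1 + 1 + 1 = +1
3 carbons (C1, C3, C4) meet the condition.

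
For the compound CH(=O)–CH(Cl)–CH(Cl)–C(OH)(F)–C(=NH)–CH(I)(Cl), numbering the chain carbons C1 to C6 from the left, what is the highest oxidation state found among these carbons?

Tallying each carbon's bonds:
C1: 1C, 1H, 2O → 0 − 1 + 2 = +1
C2: 2C, 1H, 1Cl → 0 − 1 + 1 = 0
C3: 2C, 1H, 1Cl → 0 − 1 + 1 = 0
C4: 2C, 1O, 1F → 0 + 1 + 1 = +2
C5: 2C, 2N → 0 + 2 = +2
C6: 1C, 1H, 1Cl, 1I → 0 − 1 + 1 + 1 = +1
The highest value is +2.

+2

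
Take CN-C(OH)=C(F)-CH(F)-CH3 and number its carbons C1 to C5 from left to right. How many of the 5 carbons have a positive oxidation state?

3

Bonds to more-electronegative neighbours contribute +1 each, bonds to H or metals contribute −1 each, and C–C bonds contribute 0. Tallying each carbon:
C1: 1C, 3N → 0 + 3 = +3
C2: 3C, 1O → 0 + 1 = +1
C3: 3C, 1F → 0 + 1 = +1
C4: 2C, 1H, 1F → 0 − 1 + 1 = 0
C5: 1C, 3H → 0 − 3 = -3
3 carbons (C1, C2, C3) meet the condition.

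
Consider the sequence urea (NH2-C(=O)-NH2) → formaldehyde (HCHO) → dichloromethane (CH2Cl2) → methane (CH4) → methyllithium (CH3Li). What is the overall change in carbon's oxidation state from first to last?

Carbon oxidation states along the series — urea: +4, formaldehyde: 0, dichloromethane: 0, methane: -4, methyllithium: -4.
Net change = -4 − (+4) = -8.

-8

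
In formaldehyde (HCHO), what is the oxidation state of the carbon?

0

The carbon has one bond to H (-1), one bond to H (-1), a double bond to O (2×+1 = +2).
Oxidation state = -1 − 1 + 2 = 0.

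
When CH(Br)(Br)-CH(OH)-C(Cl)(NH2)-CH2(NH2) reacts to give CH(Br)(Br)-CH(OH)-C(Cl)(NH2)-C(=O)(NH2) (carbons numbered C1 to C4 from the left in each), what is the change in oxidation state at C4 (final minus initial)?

+4

Before: C4 has 1 bond to C, 2 bonds to H, 1 bond to N → oxidation state -1.
After: C4 has 1 bond to C, 2 bonds to O, 1 bond to N → oxidation state +3.
Δ = +3 − (-1) = +4, so this is an oxidation at C4.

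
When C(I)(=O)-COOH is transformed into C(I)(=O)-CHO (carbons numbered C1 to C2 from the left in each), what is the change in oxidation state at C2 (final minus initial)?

Before: C2 has 1 bond to C, 3 bonds to O → oxidation state +3.
After: C2 has 1 bond to C, 1 bond to H, 2 bonds to O → oxidation state +1.
Δ = +1 − (+3) = -2, so this is a reduction at C2.

-2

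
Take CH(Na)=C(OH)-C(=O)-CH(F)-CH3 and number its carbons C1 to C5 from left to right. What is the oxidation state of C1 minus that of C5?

+1

C1: 2C, 1H, 1Na → 0 − 1 − 1 = -2
C5: 1C, 3H → 0 − 3 = -3
Difference: -2 − (-3) = +1.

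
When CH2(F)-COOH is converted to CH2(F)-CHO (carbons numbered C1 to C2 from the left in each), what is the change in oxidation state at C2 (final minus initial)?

Before: C2 has 1 bond to C, 3 bonds to O → oxidation state +3.
After: C2 has 1 bond to C, 1 bond to H, 2 bonds to O → oxidation state +1.
Δ = +1 − (+3) = -2, so this is a reduction at C2.

-2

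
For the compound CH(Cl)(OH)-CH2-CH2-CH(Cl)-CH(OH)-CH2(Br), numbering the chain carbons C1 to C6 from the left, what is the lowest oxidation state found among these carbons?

-2

Tallying each carbon's bonds:
C1: 1C, 1H, 1O, 1Cl → 0 − 1 + 1 + 1 = +1
C2: 2C, 2H → 0 − 2 = -2
C3: 2C, 2H → 0 − 2 = -2
C4: 2C, 1H, 1Cl → 0 − 1 + 1 = 0
C5: 2C, 1H, 1O → 0 − 1 + 1 = 0
C6: 1C, 2H, 1Br → 0 − 2 + 1 = -1
The lowest value is -2.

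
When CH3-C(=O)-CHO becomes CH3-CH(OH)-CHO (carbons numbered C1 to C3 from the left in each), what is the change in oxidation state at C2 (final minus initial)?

Before: C2 has 2 bonds to C, 2 bonds to O → oxidation state +2.
After: C2 has 2 bonds to C, 1 bond to H, 1 bond to O → oxidation state 0.
Δ = 0 − (+2) = -2, so this is a reduction at C2.

-2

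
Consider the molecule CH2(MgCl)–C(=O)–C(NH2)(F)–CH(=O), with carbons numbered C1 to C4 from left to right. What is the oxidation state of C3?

+2

C3 has one bond to C (0), one bond to C (0), one bond to N (+1), one bond to F (+1).
Oxidation state = 0 + 0 + 1 + 1 = +2.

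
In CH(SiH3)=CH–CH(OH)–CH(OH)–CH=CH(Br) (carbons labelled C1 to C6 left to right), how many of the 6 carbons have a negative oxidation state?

3

Tallying each carbon's bonds:
C1: 2C, 1H, 1Si → 0 − 1 − 1 = -2
C2: 3C, 1H → 0 − 1 = -1
C3: 2C, 1H, 1O → 0 − 1 + 1 = 0
C4: 2C, 1H, 1O → 0 − 1 + 1 = 0
C5: 3C, 1H → 0 − 1 = -1
C6: 2C, 1H, 1Br → 0 − 1 + 1 = 0
3 carbons (C1, C2, C5) meet the condition.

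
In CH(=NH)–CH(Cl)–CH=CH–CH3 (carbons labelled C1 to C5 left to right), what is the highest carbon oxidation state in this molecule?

+1

Each bond to a more electronegative atom (O, N, halogen) counts +1, each bond to a less electronegative atom (H, metal, B, Si) counts −1, and each C–C bond counts 0. Tallying each carbon:
C1: 1C, 1H, 2N → 0 − 1 + 2 = +1
C2: 2C, 1H, 1Cl → 0 − 1 + 1 = 0
C3: 3C, 1H → 0 − 1 = -1
C4: 3C, 1H → 0 − 1 = -1
C5: 1C, 3H → 0 − 3 = -3
The highest value is +1.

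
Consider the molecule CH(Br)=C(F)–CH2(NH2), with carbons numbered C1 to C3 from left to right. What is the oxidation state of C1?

0

Assign +1 per bond to O/N/halogen, −1 per bond to H or an electropositive element, and 0 per bond to carbon.
C1 has a double bond to C (2×0 = 0), one bond to Br (+1), one bond to H (-1).
Oxidation state = 0 + 1 − 1 = 0.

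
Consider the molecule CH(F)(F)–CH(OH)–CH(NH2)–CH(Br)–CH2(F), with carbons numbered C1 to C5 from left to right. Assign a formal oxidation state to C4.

Count +1 for every bond to an atom more electronegative than carbon and −1 for every bond to one less electronegative; C–C bonds are 0.
C4 has one bond to C (0), one bond to C (0), one bond to Br (+1), one bond to H (-1).
Oxidation state = 0 + 0 + 1 − 1 = 0.

0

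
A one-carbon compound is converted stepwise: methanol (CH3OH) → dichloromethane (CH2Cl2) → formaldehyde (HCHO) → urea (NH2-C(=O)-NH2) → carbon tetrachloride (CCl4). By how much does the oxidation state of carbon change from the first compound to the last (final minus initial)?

Carbon oxidation states along the series — methanol: -2, dichloromethane: 0, formaldehyde: 0, urea: +4, carbon tetrachloride: +4.
Net change = +4 − (-2) = +6.

+6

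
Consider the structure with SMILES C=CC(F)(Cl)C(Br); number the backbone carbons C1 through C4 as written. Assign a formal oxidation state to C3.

Bonds to more-electronegative neighbours contribute +1 each, bonds to H or metals contribute −1 each, and C–C bonds contribute 0.
C3 has one bond to C (0), one bond to C (0), one bond to F (+1), one bond to Cl (+1).
Oxidation state = 0 + 0 + 1 + 1 = +2.

+2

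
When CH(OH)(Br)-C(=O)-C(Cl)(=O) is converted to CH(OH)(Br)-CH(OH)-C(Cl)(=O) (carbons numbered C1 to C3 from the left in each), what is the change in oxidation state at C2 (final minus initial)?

Before: C2 has 2 bonds to C, 2 bonds to O → oxidation state +2.
After: C2 has 2 bonds to C, 1 bond to H, 1 bond to O → oxidation state 0.
Δ = 0 − (+2) = -2, so this is a reduction at C2.

-2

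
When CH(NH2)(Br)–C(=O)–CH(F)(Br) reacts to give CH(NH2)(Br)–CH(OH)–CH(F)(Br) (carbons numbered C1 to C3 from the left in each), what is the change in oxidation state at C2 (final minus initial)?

-2

Before: C2 has 2 bonds to C, 2 bonds to O → oxidation state +2.
After: C2 has 2 bonds to C, 1 bond to H, 1 bond to O → oxidation state 0.
Δ = 0 − (+2) = -2, so this is a reduction at C2.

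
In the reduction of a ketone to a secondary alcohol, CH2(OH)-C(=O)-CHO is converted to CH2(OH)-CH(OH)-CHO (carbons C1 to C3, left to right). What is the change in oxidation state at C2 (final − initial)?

-2

Before: C2 has 2 bonds to C, 2 bonds to O → oxidation state +2.
After: C2 has 2 bonds to C, 1 bond to H, 1 bond to O → oxidation state 0.
Δ = 0 − (+2) = -2, so this is a reduction at C2.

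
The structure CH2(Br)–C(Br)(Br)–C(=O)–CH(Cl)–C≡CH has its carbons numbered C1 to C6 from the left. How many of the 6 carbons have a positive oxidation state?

Tallying each carbon's bonds:
C1: 1C, 2H, 1Br → 0 − 2 + 1 = -1
C2: 2C, 2Br → 0 + 2 = +2
C3: 2C, 2O → 0 + 2 = +2
C4: 2C, 1H, 1Cl → 0 − 1 + 1 = 0
C5: 4C → 0 = 0
C6: 3C, 1H → 0 − 1 = -1
2 carbons (C2, C3) meet the condition.

2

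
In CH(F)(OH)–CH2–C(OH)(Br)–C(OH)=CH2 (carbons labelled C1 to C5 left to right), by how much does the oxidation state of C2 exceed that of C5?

C2: 2C, 2H → 0 − 2 = -2
C5: 2C, 2H → 0 − 2 = -2
Difference: -2 − (-2) = 0.

0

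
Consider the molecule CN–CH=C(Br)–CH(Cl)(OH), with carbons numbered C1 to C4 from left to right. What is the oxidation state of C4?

C4 has one bond to C (0), one bond to Cl (+1), one bond to O (+1), one bond to H (-1).
Oxidation state = 0 + 1 + 1 − 1 = +1.

+1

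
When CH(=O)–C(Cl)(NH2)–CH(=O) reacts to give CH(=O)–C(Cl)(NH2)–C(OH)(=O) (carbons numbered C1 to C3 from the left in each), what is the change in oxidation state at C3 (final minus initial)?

Before: C3 has 1 bond to C, 1 bond to H, 2 bonds to O → oxidation state +1.
After: C3 has 1 bond to C, 3 bonds to O → oxidation state +3.
Δ = +3 − (+1) = +2, so this is an oxidation at C3.

+2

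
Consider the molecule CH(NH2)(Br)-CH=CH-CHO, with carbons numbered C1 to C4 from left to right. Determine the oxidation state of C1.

Count +1 for every bond to an atom more electronegative than carbon and −1 for every bond to one less electronegative; C–C bonds are 0.
C1 has one bond to C (0), one bond to H (-1), one bond to N (+1), one bond to Br (+1).
Oxidation state = 0 − 1 + 1 + 1 = +1.

+1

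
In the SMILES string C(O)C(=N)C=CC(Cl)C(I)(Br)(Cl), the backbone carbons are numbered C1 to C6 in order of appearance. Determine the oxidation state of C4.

-1

Bonds to more-electronegative neighbours contribute +1 each, bonds to H or metals contribute −1 each, and C–C bonds contribute 0.
C4 has a double bond to C (2×0 = 0), one bond to C (0), one bond to H (-1).
Oxidation state = 0 + 0 − 1 = -1.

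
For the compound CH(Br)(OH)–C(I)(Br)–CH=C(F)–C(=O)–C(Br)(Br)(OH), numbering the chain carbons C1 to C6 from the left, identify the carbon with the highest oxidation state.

C6

Bonds to more-electronegative neighbours contribute +1 each, bonds to H or metals contribute −1 each, and C–C bonds contribute 0. Tallying each carbon:
C1: 1C, 1H, 1O, 1Br → 0 − 1 + 1 + 1 = +1
C2: 2C, 1Br, 1I → 0 + 1 + 1 = +2
C3: 3C, 1H → 0 − 1 = -1
C4: 3C, 1F → 0 + 1 = +1
C5: 2C, 2O → 0 + 2 = +2
C6: 1C, 1O, 2Br → 0 + 1 + 2 = +3
The most oxidised carbon is C6 at +3.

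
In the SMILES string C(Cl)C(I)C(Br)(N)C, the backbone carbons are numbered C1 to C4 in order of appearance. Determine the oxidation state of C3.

C3 has one bond to C (0), one bond to C (0), one bond to Br (+1), one bond to N (+1).
Oxidation state = 0 + 0 + 1 + 1 = +2.

+2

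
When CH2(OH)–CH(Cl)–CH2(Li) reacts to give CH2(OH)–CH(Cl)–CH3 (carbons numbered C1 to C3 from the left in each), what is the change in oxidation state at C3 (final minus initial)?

Before: C3 has 1 bond to C, 2 bonds to H, 1 bond to Li → oxidation state -3.
After: C3 has 1 bond to C, 3 bonds to H → oxidation state -3.
Δ = -3 − (-3) = 0, so no net redox change at C3.

0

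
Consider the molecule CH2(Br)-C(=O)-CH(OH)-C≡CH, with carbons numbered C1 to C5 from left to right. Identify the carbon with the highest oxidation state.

C2

Assign +1 per bond to O/N/halogen, −1 per bond to H or an electropositive element, and 0 per bond to carbon. Tallying each carbon:
C1: 1C, 2H, 1Br → 0 − 2 + 1 = -1
C2: 2C, 2O → 0 + 2 = +2
C3: 2C, 1H, 1O → 0 − 1 + 1 = 0
C4: 4C → 0 = 0
C5: 3C, 1H → 0 − 1 = -1
The most oxidised carbon is C2 at +2.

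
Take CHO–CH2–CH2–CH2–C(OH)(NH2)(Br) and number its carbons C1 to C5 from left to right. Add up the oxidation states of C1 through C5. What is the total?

Tallying each carbon's bonds:
C1: 1C, 1H, 2O → 0 − 1 + 2 = +1
C2: 2C, 2H → 0 − 2 = -2
C3: 2C, 2H → 0 − 2 = -2
C4: 2C, 2H → 0 − 2 = -2
C5: 1C, 1O, 1N, 1Br → 0 + 1 + 1 + 1 = +3
Sum = +1 − 2 − 2 − 2 + 3 = -2.

-2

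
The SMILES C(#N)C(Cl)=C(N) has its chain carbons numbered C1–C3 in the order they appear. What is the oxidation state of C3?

C3 has a double bond to C (2×0 = 0), one bond to N (+1), one bond to H (-1).
Oxidation state = 0 + 1 − 1 = 0.

0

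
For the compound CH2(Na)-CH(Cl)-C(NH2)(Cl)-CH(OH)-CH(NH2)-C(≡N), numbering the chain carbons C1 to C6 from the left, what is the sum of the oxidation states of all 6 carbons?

Tallying each carbon's bonds:
C1: 1C, 2H, 1Na → 0 − 2 − 1 = -3
C2: 2C, 1H, 1Cl → 0 − 1 + 1 = 0
C3: 2C, 1N, 1Cl → 0 + 1 + 1 = +2
C4: 2C, 1H, 1O → 0 − 1 + 1 = 0
C5: 2C, 1H, 1N → 0 − 1 + 1 = 0
C6: 1C, 3N → 0 + 3 = +3
Sum = -3 + 0 + 2 + 0 + 0 + 3 = +2.

+2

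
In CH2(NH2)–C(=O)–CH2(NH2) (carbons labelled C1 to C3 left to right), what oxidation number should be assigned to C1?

-1

C1 has one bond to C (0), one bond to H (-1), one bond to N (+1), one bond to H (-1).
Oxidation state = 0 − 1 + 1 − 1 = -1.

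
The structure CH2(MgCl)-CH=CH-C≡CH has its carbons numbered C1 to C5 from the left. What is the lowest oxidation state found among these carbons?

Bonds to more-electronegative neighbours contribute +1 each, bonds to H or metals contribute −1 each, and C–C bonds contribute 0. Tallying each carbon:
C1: 1C, 2H, 1Mg → 0 − 2 − 1 = -3
C2: 3C, 1H → 0 − 1 = -1
C3: 3C, 1H → 0 − 1 = -1
C4: 4C → 0 = 0
C5: 3C, 1H → 0 − 1 = -1
The lowest value is -3.

-3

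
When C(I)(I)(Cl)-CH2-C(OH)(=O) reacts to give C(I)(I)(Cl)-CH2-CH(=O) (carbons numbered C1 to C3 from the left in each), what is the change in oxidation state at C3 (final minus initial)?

Before: C3 has 1 bond to C, 3 bonds to O → oxidation state +3.
After: C3 has 1 bond to C, 1 bond to H, 2 bonds to O → oxidation state +1.
Δ = +1 − (+3) = -2, so this is a reduction at C3.

-2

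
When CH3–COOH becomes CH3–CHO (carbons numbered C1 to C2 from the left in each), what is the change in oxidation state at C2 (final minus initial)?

-2

Before: C2 has 1 bond to C, 3 bonds to O → oxidation state +3.
After: C2 has 1 bond to C, 1 bond to H, 2 bonds to O → oxidation state +1.
Δ = +1 − (+3) = -2, so this is a reduction at C2.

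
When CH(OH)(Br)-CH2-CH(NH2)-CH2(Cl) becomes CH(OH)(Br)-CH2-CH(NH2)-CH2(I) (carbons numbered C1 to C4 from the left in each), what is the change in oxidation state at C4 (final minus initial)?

0

Before: C4 has 1 bond to C, 2 bonds to H, 1 bond to Cl → oxidation state -1.
After: C4 has 1 bond to C, 2 bonds to H, 1 bond to I → oxidation state -1.
Δ = -1 − (-1) = 0, so no net redox change at C4.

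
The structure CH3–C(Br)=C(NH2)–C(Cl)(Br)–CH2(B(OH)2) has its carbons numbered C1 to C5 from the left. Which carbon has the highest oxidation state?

Tallying each carbon's bonds:
C1: 1C, 3H → 0 − 3 = -3
C2: 3C, 1Br → 0 + 1 = +1
C3: 3C, 1N → 0 + 1 = +1
C4: 2C, 1Cl, 1Br → 0 + 1 + 1 = +2
C5: 1C, 2H, 1B → 0 − 2 − 1 = -3
The most oxidised carbon is C4 at +2.

C4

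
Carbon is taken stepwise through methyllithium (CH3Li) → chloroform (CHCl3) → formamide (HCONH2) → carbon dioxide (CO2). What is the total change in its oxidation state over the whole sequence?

+8

Carbon oxidation states along the series — methyllithium: -4, chloroform: +2, formamide: +2, carbon dioxide: +4.
Net change = +4 − (-4) = +8.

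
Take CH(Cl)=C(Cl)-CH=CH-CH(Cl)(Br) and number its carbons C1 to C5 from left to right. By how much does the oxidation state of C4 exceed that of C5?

C4: 3C, 1H → 0 − 1 = -1
C5: 1C, 1H, 1Cl, 1Br → 0 − 1 + 1 + 1 = +1
Difference: -1 − (+1) = -2.

-2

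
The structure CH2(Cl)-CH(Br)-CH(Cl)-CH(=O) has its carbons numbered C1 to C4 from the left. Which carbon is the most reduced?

Bonds to more-electronegative neighbours contribute +1 each, bonds to H or metals contribute −1 each, and C–C bonds contribute 0. Tallying each carbon:
C1: 1C, 2H, 1Cl → 0 − 2 + 1 = -1
C2: 2C, 1H, 1Br → 0 − 1 + 1 = 0
C3: 2C, 1H, 1Cl → 0 − 1 + 1 = 0
C4: 1C, 1H, 2O → 0 − 1 + 2 = +1
The most reduced carbon is C1 at -1.

C1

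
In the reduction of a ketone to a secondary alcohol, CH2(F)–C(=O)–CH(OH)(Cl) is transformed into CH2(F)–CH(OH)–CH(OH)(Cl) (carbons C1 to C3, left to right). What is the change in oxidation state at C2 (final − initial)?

-2

Before: C2 has 2 bonds to C, 2 bonds to O → oxidation state +2.
After: C2 has 2 bonds to C, 1 bond to H, 1 bond to O → oxidation state 0.
Δ = 0 − (+2) = -2, so this is a reduction at C2.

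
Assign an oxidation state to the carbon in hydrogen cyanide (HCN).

The carbon has one bond to H (-1), a triple bond to N (3×+1 = +3).
Oxidation state = -1 + 3 = +2.

+2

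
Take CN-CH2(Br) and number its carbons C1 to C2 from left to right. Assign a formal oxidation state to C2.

-1

C2 has one bond to C (0), one bond to H (-1), one bond to H (-1), one bond to Br (+1).
Oxidation state = 0 − 1 − 1 + 1 = -1.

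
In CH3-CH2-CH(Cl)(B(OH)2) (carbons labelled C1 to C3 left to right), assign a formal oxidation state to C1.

-3

C1 has one bond to C (0), one bond to H (-1), one bond to H (-1), one bond to H (-1).
Oxidation state = 0 − 1 − 1 − 1 = -3.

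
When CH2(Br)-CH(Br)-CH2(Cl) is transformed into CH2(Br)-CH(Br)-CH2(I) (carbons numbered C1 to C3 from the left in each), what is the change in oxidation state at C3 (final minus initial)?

0

Before: C3 has 1 bond to C, 2 bonds to H, 1 bond to Cl → oxidation state -1.
After: C3 has 1 bond to C, 2 bonds to H, 1 bond to I → oxidation state -1.
Δ = -1 − (-1) = 0, so no net redox change at C3.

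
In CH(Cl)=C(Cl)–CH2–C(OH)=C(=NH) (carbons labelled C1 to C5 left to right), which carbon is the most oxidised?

C5

Assign +1 per bond to O/N/halogen, −1 per bond to H or an electropositive element, and 0 per bond to carbon. Tallying each carbon:
C1: 2C, 1H, 1Cl → 0 − 1 + 1 = 0
C2: 3C, 1Cl → 0 + 1 = +1
C3: 2C, 2H → 0 − 2 = -2
C4: 3C, 1O → 0 + 1 = +1
C5: 2C, 2N → 0 + 2 = +2
The most oxidised carbon is C5 at +2.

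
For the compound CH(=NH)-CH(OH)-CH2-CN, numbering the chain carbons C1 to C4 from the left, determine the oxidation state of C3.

C3 has one bond to C (0), one bond to C (0), one bond to H (-1), one bond to H (-1).
Oxidation state = 0 + 0 − 1 − 1 = -2.

-2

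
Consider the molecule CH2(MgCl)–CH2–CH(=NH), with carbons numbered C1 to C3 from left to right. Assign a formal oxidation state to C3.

Assign +1 per bond to O/N/halogen, −1 per bond to H or an electropositive element, and 0 per bond to carbon.
C3 has one bond to C (0), one bond to H (-1), a double bond to N (2×+1 = +2).
Oxidation state = 0 − 1 + 2 = +1.

+1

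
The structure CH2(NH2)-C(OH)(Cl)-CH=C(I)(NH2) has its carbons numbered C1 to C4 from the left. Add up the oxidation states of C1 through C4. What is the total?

Count +1 for every bond to an atom more electronegative than carbon and −1 for every bond to one less electronegative; C–C bonds are 0. Tallying each carbon:
C1: 1C, 2H, 1N → 0 − 2 + 1 = -1
C2: 2C, 1O, 1Cl → 0 + 1 + 1 = +2
C3: 3C, 1H → 0 − 1 = -1
C4: 2C, 1N, 1I → 0 + 1 + 1 = +2
Sum = -1 + 2 − 1 + 2 = +2.

+2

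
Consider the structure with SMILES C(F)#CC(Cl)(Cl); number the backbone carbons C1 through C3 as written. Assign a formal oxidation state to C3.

Count +1 for every bond to an atom more electronegative than carbon and −1 for every bond to one less electronegative; C–C bonds are 0.
C3 has one bond to C (0), one bond to Cl (+1), one bond to Cl (+1), one bond to H (-1).
Oxidation state = 0 + 1 + 1 − 1 = +1.

+1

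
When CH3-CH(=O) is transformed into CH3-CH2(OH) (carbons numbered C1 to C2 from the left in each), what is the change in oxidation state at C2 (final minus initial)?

Before: C2 has 1 bond to C, 1 bond to H, 2 bonds to O → oxidation state +1.
After: C2 has 1 bond to C, 2 bonds to H, 1 bond to O → oxidation state -1.
Δ = -1 − (+1) = -2, so this is a reduction at C2.

-2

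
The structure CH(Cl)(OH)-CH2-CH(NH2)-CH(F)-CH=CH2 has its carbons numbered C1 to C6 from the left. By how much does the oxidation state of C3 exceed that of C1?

C3: 2C, 1H, 1N → 0 − 1 + 1 = 0
C1: 1C, 1H, 1O, 1Cl → 0 − 1 + 1 + 1 = +1
Difference: 0 − (+1) = -1.

-1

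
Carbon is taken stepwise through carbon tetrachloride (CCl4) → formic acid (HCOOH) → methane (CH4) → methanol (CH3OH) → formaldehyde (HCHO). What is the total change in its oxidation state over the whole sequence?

Carbon oxidation states along the series — carbon tetrachloride: +4, formic acid: +2, methane: -4, methanol: -2, formaldehyde: 0.
Net change = 0 − (+4) = -4.

-4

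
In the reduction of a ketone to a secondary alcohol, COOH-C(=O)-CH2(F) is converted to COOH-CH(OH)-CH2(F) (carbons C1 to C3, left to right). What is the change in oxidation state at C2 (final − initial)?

-2

Before: C2 has 2 bonds to C, 2 bonds to O → oxidation state +2.
After: C2 has 2 bonds to C, 1 bond to H, 1 bond to O → oxidation state 0.
Δ = 0 − (+2) = -2, so this is a reduction at C2.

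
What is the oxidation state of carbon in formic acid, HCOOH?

+2

The carbon has one bond to H (-1), a double bond to O (2×+1 = +2), one bond to O (+1).
Oxidation state = -1 + 2 + 1 = +2.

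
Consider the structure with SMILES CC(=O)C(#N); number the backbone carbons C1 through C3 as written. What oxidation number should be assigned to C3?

+3

Count +1 for every bond to an atom more electronegative than carbon and −1 for every bond to one less electronegative; C–C bonds are 0.
C3 has one bond to C (0), a triple bond to N (3×+1 = +3).
Oxidation state = 0 + 3 = +3.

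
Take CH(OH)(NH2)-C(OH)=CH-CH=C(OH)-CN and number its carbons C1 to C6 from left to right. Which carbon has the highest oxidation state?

C6

Each bond to a more electronegative atom (O, N, halogen) counts +1, each bond to a less electronegative atom (H, metal, B, Si) counts −1, and each C–C bond counts 0. Tallying each carbon:
C1: 1C, 1H, 1O, 1N → 0 − 1 + 1 + 1 = +1
C2: 3C, 1O → 0 + 1 = +1
C3: 3C, 1H → 0 − 1 = -1
C4: 3C, 1H → 0 − 1 = -1
C5: 3C, 1O → 0 + 1 = +1
C6: 1C, 3N → 0 + 3 = +3
The most oxidised carbon is C6 at +3.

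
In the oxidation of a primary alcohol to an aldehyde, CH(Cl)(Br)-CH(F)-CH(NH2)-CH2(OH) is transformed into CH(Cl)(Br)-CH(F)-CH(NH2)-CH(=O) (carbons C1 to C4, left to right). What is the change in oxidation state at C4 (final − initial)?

+2

Before: C4 has 1 bond to C, 2 bonds to H, 1 bond to O → oxidation state -1.
After: C4 has 1 bond to C, 1 bond to H, 2 bonds to O → oxidation state +1.
Δ = +1 − (-1) = +2, so this is an oxidation at C4.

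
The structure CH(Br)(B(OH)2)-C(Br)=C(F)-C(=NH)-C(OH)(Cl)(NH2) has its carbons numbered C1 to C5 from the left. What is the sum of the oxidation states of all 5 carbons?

Each bond to a more electronegative atom (O, N, halogen) counts +1, each bond to a less electronegative atom (H, metal, B, Si) counts −1, and each C–C bond counts 0. Tallying each carbon:
C1: 1C, 1H, 1Br, 1B → 0 − 1 + 1 − 1 = -1
C2: 3C, 1Br → 0 + 1 = +1
C3: 3C, 1F → 0 + 1 = +1
C4: 2C, 2N → 0 + 2 = +2
C5: 1C, 1O, 1N, 1Cl → 0 + 1 + 1 + 1 = +3
Sum = -1 + 1 + 1 + 2 + 3 = +6.

+6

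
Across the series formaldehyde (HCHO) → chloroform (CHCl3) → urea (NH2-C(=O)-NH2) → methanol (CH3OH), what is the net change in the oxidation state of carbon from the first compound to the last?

Carbon oxidation states along the series — formaldehyde: 0, chloroform: +2, urea: +4, methanol: -2.
Net change = -2 − (0) = -2.

-2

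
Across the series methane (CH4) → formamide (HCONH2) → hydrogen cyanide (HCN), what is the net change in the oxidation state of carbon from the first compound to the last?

Carbon oxidation states along the series — methane: -4, formamide: +2, hydrogen cyanide: +2.
Net change = +2 − (-4) = +6.

+6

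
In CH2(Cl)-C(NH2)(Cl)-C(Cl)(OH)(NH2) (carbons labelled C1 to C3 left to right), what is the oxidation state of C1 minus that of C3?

-4

C1: 1C, 2H, 1Cl → 0 − 2 + 1 = -1
C3: 1C, 1O, 1N, 1Cl → 0 + 1 + 1 + 1 = +3
Difference: -1 − (+3) = -4.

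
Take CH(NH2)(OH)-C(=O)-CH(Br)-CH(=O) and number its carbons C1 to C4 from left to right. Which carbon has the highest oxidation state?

Tallying each carbon's bonds:
C1: 1C, 1H, 1O, 1N → 0 − 1 + 1 + 1 = +1
C2: 2C, 2O → 0 + 2 = +2
C3: 2C, 1H, 1Br → 0 − 1 + 1 = 0
C4: 1C, 1H, 2O → 0 − 1 + 2 = +1
The most oxidised carbon is C2 at +2.

C2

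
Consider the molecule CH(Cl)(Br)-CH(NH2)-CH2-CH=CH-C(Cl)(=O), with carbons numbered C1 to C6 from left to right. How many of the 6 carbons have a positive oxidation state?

Assign +1 per bond to O/N/halogen, −1 per bond to H or an electropositive element, and 0 per bond to carbon. Tallying each carbon:
C1: 1C, 1H, 1Cl, 1Br → 0 − 1 + 1 + 1 = +1
C2: 2C, 1H, 1N → 0 − 1 + 1 = 0
C3: 2C, 2H → 0 − 2 = -2
C4: 3C, 1H → 0 − 1 = -1
C5: 3C, 1H → 0 − 1 = -1
C6: 1C, 2O, 1Cl → 0 + 2 + 1 = +3
2 carbons (C1, C6) meet the condition.

2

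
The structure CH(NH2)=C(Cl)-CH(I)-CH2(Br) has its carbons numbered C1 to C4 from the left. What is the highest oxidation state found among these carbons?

+1

Tallying each carbon's bonds:
C1: 2C, 1H, 1N → 0 − 1 + 1 = 0
C2: 3C, 1Cl → 0 + 1 = +1
C3: 2C, 1H, 1I → 0 − 1 + 1 = 0
C4: 1C, 2H, 1Br → 0 − 2 + 1 = -1
The highest value is +1.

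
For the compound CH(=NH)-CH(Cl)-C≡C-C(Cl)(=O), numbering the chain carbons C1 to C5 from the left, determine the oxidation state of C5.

+3

Each bond to a more electronegative atom (O, N, halogen) counts +1, each bond to a less electronegative atom (H, metal, B, Si) counts −1, and each C–C bond counts 0.
C5 has one bond to C (0), one bond to Cl (+1), a double bond to O (2×+1 = +2).
Oxidation state = 0 + 1 + 2 = +3.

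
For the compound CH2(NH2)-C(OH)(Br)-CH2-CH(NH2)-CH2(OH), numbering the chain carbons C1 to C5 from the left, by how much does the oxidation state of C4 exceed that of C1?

+1

C4: 2C, 1H, 1N → 0 − 1 + 1 = 0
C1: 1C, 2H, 1N → 0 − 2 + 1 = -1
Difference: 0 − (-1) = +1.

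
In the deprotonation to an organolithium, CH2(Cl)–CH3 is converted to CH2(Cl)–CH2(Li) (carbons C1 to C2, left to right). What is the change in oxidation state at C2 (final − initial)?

Before: C2 has 1 bond to C, 3 bonds to H → oxidation state -3.
After: C2 has 1 bond to C, 2 bonds to H, 1 bond to Li → oxidation state -3.
Δ = -3 − (-3) = 0, so no net redox change at C2.

0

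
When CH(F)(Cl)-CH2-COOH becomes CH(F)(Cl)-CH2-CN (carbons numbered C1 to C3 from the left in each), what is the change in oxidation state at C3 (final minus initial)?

Before: C3 has 1 bond to C, 3 bonds to O → oxidation state +3.
After: C3 has 1 bond to C, 3 bonds to N → oxidation state +3.
Δ = +3 − (+3) = 0, so no net redox change at C3.

0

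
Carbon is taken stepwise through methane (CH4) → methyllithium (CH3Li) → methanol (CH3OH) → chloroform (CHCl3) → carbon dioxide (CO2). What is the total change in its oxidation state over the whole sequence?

Carbon oxidation states along the series — methane: -4, methyllithium: -4, methanol: -2, chloroform: +2, carbon dioxide: +4.
Net change = +4 − (-4) = +8.

+8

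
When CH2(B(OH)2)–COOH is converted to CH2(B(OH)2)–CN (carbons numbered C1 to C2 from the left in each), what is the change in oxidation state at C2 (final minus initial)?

0

Before: C2 has 1 bond to C, 3 bonds to O → oxidation state +3.
After: C2 has 1 bond to C, 3 bonds to N → oxidation state +3.
Δ = +3 − (+3) = 0, so no net redox change at C2.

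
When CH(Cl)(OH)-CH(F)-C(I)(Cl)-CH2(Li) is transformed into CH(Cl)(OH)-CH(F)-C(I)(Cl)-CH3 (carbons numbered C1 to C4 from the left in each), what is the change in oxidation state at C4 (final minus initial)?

Before: C4 has 1 bond to C, 2 bonds to H, 1 bond to Li → oxidation state -3.
After: C4 has 1 bond to C, 3 bonds to H → oxidation state -3.
Δ = -3 − (-3) = 0, so no net redox change at C4.

0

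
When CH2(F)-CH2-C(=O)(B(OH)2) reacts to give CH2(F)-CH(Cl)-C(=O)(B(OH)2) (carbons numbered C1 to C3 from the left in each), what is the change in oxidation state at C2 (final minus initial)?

+2

Before: C2 has 2 bonds to C, 2 bonds to H → oxidation state -2.
After: C2 has 2 bonds to C, 1 bond to H, 1 bond to Cl → oxidation state 0.
Δ = 0 − (-2) = +2, so this is an oxidation at C2.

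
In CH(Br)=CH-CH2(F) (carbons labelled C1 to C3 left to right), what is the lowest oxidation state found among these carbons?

-1

Assign +1 per bond to O/N/halogen, −1 per bond to H or an electropositive element, and 0 per bond to carbon. Tallying each carbon:
C1: 2C, 1H, 1Br → 0 − 1 + 1 = 0
C2: 3C, 1H → 0 − 1 = -1
C3: 1C, 2H, 1F → 0 − 2 + 1 = -1
The lowest value is -1.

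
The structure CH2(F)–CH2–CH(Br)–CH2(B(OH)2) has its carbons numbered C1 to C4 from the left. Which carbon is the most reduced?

Tallying each carbon's bonds:
C1: 1C, 2H, 1F → 0 − 2 + 1 = -1
C2: 2C, 2H → 0 − 2 = -2
C3: 2C, 1H, 1Br → 0 − 1 + 1 = 0
C4: 1C, 2H, 1B → 0 − 2 − 1 = -3
The most reduced carbon is C4 at -3.

C4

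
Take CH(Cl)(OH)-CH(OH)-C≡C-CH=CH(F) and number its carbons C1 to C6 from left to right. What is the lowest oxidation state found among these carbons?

-1

Assign +1 per bond to O/N/halogen, −1 per bond to H or an electropositive element, and 0 per bond to carbon. Tallying each carbon:
C1: 1C, 1H, 1O, 1Cl → 0 − 1 + 1 + 1 = +1
C2: 2C, 1H, 1O → 0 − 1 + 1 = 0
C3: 4C → 0 = 0
C4: 4C → 0 = 0
C5: 3C, 1H → 0 − 1 = -1
C6: 2C, 1H, 1F → 0 − 1 + 1 = 0
The lowest value is -1.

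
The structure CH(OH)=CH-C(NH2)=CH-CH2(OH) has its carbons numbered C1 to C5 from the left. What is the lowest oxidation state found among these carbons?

-1

Assign +1 per bond to O/N/halogen, −1 per bond to H or an electropositive element, and 0 per bond to carbon. Tallying each carbon:
C1: 2C, 1H, 1O → 0 − 1 + 1 = 0
C2: 3C, 1H → 0 − 1 = -1
C3: 3C, 1N → 0 + 1 = +1
C4: 3C, 1H → 0 − 1 = -1
C5: 1C, 2H, 1O → 0 − 2 + 1 = -1
The lowest value is -1.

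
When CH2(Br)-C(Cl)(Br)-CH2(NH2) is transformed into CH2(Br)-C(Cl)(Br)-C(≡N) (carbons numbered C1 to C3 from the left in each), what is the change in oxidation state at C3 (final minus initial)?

+4

Before: C3 has 1 bond to C, 2 bonds to H, 1 bond to N → oxidation state -1.
After: C3 has 1 bond to C, 3 bonds to N → oxidation state +3.
Δ = +3 − (-1) = +4, so this is an oxidation at C3.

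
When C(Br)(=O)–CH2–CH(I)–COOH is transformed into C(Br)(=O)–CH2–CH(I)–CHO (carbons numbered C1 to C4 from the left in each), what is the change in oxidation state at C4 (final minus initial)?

Before: C4 has 1 bond to C, 3 bonds to O → oxidation state +3.
After: C4 has 1 bond to C, 1 bond to H, 2 bonds to O → oxidation state +1.
Δ = +1 − (+3) = -2, so this is a reduction at C4.

-2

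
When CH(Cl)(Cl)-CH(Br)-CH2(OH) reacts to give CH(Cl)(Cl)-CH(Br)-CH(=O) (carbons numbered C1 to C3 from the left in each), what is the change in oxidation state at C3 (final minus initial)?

+2

Before: C3 has 1 bond to C, 2 bonds to H, 1 bond to O → oxidation state -1.
After: C3 has 1 bond to C, 1 bond to H, 2 bonds to O → oxidation state +1.
Δ = +1 − (-1) = +2, so this is an oxidation at C3.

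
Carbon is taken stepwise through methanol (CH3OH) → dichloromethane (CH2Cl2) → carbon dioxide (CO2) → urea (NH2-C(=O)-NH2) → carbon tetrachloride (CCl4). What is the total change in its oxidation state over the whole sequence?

Carbon oxidation states along the series — methanol: -2, dichloromethane: 0, carbon dioxide: +4, urea: +4, carbon tetrachloride: +4.
Net change = +4 − (-2) = +6.

+6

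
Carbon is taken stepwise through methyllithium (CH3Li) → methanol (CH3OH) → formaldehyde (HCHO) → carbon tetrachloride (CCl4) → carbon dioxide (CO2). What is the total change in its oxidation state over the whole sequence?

Carbon oxidation states along the series — methyllithium: -4, methanol: -2, formaldehyde: 0, carbon tetrachloride: +4, carbon dioxide: +4.
Net change = +4 − (-4) = +8.

+8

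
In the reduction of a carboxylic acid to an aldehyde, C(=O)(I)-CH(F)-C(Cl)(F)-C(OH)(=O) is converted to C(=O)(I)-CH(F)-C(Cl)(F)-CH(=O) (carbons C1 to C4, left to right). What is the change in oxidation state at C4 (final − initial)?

-2

Before: C4 has 1 bond to C, 3 bonds to O → oxidation state +3.
After: C4 has 1 bond to C, 1 bond to H, 2 bonds to O → oxidation state +1.
Δ = +1 − (+3) = -2, so this is a reduction at C4.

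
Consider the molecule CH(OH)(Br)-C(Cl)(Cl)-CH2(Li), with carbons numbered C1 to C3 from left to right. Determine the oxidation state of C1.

C1 has one bond to C (0), one bond to H (-1), one bond to O (+1), one bond to Br (+1).
Oxidation state = 0 − 1 + 1 + 1 = +1.

+1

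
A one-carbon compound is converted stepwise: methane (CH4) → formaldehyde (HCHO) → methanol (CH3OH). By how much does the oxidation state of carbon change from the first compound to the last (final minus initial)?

Carbon oxidation states along the series — methane: -4, formaldehyde: 0, methanol: -2.
Net change = -2 − (-4) = +2.

+2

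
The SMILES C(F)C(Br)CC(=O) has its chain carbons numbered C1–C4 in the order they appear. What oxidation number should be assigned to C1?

Count +1 for every bond to an atom more electronegative than carbon and −1 for every bond to one less electronegative; C–C bonds are 0.
C1 has one bond to C (0), one bond to H (-1), one bond to F (+1), one bond to H (-1).
Oxidation state = 0 − 1 + 1 − 1 = -1.

-1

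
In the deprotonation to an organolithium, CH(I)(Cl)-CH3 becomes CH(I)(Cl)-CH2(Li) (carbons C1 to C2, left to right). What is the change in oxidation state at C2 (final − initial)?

0

Before: C2 has 1 bond to C, 3 bonds to H → oxidation state -3.
After: C2 has 1 bond to C, 2 bonds to H, 1 bond to Li → oxidation state -3.
Δ = -3 − (-3) = 0, so no net redox change at C2.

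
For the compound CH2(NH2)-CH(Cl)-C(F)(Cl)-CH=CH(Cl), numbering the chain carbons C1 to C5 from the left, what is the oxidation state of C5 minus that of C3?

C5: 2C, 1H, 1Cl → 0 − 1 + 1 = 0
C3: 2C, 1F, 1Cl → 0 + 1 + 1 = +2
Difference: 0 − (+2) = -2.

-2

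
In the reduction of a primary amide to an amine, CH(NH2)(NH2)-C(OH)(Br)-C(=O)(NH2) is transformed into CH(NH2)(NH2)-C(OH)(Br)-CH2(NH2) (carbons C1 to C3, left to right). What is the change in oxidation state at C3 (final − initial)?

Before: C3 has 1 bond to C, 2 bonds to O, 1 bond to N → oxidation state +3.
After: C3 has 1 bond to C, 2 bonds to H, 1 bond to N → oxidation state -1.
Δ = -1 − (+3) = -4, so this is a reduction at C3.

-4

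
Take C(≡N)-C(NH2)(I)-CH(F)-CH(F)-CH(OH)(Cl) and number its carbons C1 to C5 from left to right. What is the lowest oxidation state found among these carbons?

0

Each bond to a more electronegative atom (O, N, halogen) counts +1, each bond to a less electronegative atom (H, metal, B, Si) counts −1, and each C–C bond counts 0. Tallying each carbon:
C1: 1C, 3N → 0 + 3 = +3
C2: 2C, 1N, 1I → 0 + 1 + 1 = +2
C3: 2C, 1H, 1F → 0 − 1 + 1 = 0
C4: 2C, 1H, 1F → 0 − 1 + 1 = 0
C5: 1C, 1H, 1O, 1Cl → 0 − 1 + 1 + 1 = +1
The lowest value is 0.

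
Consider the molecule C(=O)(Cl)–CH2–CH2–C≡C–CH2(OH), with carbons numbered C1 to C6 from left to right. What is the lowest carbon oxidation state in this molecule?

-2

Assign +1 per bond to O/N/halogen, −1 per bond to H or an electropositive element, and 0 per bond to carbon. Tallying each carbon:
C1: 1C, 2O, 1Cl → 0 + 2 + 1 = +3
C2: 2C, 2H → 0 − 2 = -2
C3: 2C, 2H → 0 − 2 = -2
C4: 4C → 0 = 0
C5: 4C → 0 = 0
C6: 1C, 2H, 1O → 0 − 2 + 1 = -1
The lowest value is -2.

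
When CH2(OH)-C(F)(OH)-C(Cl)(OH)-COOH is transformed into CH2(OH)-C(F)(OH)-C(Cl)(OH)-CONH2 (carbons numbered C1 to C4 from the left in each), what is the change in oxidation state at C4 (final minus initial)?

0

Before: C4 has 1 bond to C, 3 bonds to O → oxidation state +3.
After: C4 has 1 bond to C, 2 bonds to O, 1 bond to N → oxidation state +3.
Δ = +3 − (+3) = 0, so no net redox change at C4.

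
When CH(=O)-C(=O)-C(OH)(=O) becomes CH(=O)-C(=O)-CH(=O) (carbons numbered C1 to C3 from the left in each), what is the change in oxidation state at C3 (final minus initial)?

-2

Before: C3 has 1 bond to C, 3 bonds to O → oxidation state +3.
After: C3 has 1 bond to C, 1 bond to H, 2 bonds to O → oxidation state +1.
Δ = +1 − (+3) = -2, so this is a reduction at C3.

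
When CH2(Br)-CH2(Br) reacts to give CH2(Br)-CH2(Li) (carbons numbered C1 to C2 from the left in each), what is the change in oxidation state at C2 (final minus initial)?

Before: C2 has 1 bond to C, 2 bonds to H, 1 bond to Br → oxidation state -1.
After: C2 has 1 bond to C, 2 bonds to H, 1 bond to Li → oxidation state -3.
Δ = -3 − (-1) = -2, so this is a reduction at C2.

-2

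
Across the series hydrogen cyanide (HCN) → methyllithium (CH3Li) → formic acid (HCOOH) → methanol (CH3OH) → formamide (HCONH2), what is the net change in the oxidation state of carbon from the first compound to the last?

Carbon oxidation states along the series — hydrogen cyanide: +2, methyllithium: -4, formic acid: +2, methanol: -2, formamide: +2.
Net change = +2 − (+2) = 0.

0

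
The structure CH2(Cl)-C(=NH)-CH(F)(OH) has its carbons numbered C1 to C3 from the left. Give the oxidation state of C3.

Assign +1 per bond to O/N/halogen, −1 per bond to H or an electropositive element, and 0 per bond to carbon.
C3 has one bond to C (0), one bond to F (+1), one bond to O (+1), one bond to H (-1).
Oxidation state = 0 + 1 + 1 − 1 = +1.

+1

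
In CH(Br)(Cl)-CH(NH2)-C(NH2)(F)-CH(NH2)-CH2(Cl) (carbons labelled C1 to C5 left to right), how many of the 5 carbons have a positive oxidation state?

2

Tallying each carbon's bonds:
C1: 1C, 1H, 1Cl, 1Br → 0 − 1 + 1 + 1 = +1
C2: 2C, 1H, 1N → 0 − 1 + 1 = 0
C3: 2C, 1N, 1F → 0 + 1 + 1 = +2
C4: 2C, 1H, 1N → 0 − 1 + 1 = 0
C5: 1C, 2H, 1Cl → 0 − 2 + 1 = -1
2 carbons (C1, C3) meet the condition.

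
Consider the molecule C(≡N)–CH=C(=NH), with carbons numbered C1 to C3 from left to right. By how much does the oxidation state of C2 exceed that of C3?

-3

C2: 3C, 1H → 0 − 1 = -1
C3: 2C, 2N → 0 + 2 = +2
Difference: -1 − (+2) = -3.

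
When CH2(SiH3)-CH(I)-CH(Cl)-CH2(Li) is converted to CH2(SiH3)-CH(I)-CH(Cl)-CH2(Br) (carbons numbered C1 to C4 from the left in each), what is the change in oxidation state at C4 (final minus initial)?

Before: C4 has 1 bond to C, 2 bonds to H, 1 bond to Li → oxidation state -3.
After: C4 has 1 bond to C, 2 bonds to H, 1 bond to Br → oxidation state -1.
Δ = -1 − (-3) = +2, so this is an oxidation at C4.

+2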